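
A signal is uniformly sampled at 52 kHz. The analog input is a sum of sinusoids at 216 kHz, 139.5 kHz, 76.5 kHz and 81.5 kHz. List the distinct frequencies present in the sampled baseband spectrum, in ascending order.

8 kHz, 16.5 kHz, 22.5 kHz, 24.5 kHz

fs/2 = 26 kHz.
216 kHz mod fs = 8 kHz.
8 kHz ≤ fs/2 = 26 kHz, appears at 8 kHz.
139.5 kHz mod fs = 35.5 kHz.
35.5 kHz > fs/2 = 26 kHz, folds to fs − 35.5 kHz = 16.5 kHz.
76.5 kHz mod fs = 24.5 kHz.
24.5 kHz ≤ fs/2 = 26 kHz, appears at 24.5 kHz.
81.5 kHz mod fs = 29.5 kHz.
29.5 kHz > fs/2 = 26 kHz, folds to fs − 29.5 kHz = 22.5 kHz.
Distinct values: {8 kHz, 16.5 kHz, 22.5 kHz, 24.5 kHz}.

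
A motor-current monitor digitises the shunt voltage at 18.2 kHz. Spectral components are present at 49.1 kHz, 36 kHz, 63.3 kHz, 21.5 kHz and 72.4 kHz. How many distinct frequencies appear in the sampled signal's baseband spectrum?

fs/2 = 9.1 kHz.
49.1 kHz mod fs = 12.7 kHz.
12.7 kHz > fs/2 = 9.1 kHz, folds to fs − 12.7 kHz = 5.5 kHz.
36 kHz mod fs = 17.8 kHz.
17.8 kHz > fs/2 = 9.1 kHz, folds to fs − 17.8 kHz = 0.4 kHz.
63.3 kHz mod fs = 8.7 kHz.
8.7 kHz ≤ fs/2 = 9.1 kHz, appears at 8.7 kHz.
21.5 kHz mod fs = 3.3 kHz.
3.3 kHz ≤ fs/2 = 9.1 kHz, appears at 3.3 kHz.
72.4 kHz mod fs = 17.8 kHz.
17.8 kHz > fs/2 = 9.1 kHz, folds to fs − 17.8 kHz = 0.4 kHz.
Distinct values: {0.4 kHz, 3.3 kHz, 5.5 kHz, 8.7 kHz} → 4.

4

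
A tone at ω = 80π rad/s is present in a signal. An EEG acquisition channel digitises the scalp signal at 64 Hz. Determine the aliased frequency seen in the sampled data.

24 Hz

ω = 80π rad/s → f = ω/(2π) = 40 Hz.
40 Hz > fs/2 = 32 Hz, folds to fs − 40 Hz = 24 Hz.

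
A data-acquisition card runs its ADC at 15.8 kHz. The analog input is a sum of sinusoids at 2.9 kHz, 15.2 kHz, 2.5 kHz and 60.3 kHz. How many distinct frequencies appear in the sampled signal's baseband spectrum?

fs/2 = 7.9 kHz.
2.9 kHz ≤ fs/2 = 7.9 kHz, passes unchanged.
15.2 kHz > fs/2 = 7.9 kHz, folds to fs − 15.2 kHz = 0.6 kHz.
2.5 kHz ≤ fs/2 = 7.9 kHz, passes unchanged.
60.3 kHz mod fs = 12.9 kHz.
12.9 kHz > fs/2 = 7.9 kHz, folds to fs − 12.9 kHz = 2.9 kHz.
Distinct values: {0.6 kHz, 2.5 kHz, 2.9 kHz} → 3.

3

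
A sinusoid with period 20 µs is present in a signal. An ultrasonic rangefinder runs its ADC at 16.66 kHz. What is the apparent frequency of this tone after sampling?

0.02 kHz

T = 20 µs → f = 1/T = 50 kHz.
50 kHz mod fs = 0.02 kHz.
0.02 kHz ≤ fs/2 = 8.33 kHz, appears at 0.02 kHz.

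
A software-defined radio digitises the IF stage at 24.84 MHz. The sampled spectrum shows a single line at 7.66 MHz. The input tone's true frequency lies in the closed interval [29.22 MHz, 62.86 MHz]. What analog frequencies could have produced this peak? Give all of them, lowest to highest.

Frequencies that alias to 7.66 MHz are k·fs ± 7.66 MHz for integer k ≥ 0.
k=0: 7.66 MHz.
k=1: 17.18 MHz, 32.5 MHz.
k=2: 42.02 MHz, 57.34 MHz.
k=3: 66.86 MHz, 82.18 MHz.
Within [29.22 MHz, 62.86 MHz]: 32.5 MHz, 42.02 MHz, 57.34 MHz.

32.5 MHz, 42.02 MHz, 57.34 MHz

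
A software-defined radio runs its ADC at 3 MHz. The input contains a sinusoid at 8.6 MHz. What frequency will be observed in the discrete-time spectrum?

0.4 MHz

8.6 MHz mod fs = 2.6 MHz.
2.6 MHz > fs/2 = 1.5 MHz, folds to fs − 2.6 MHz = 0.4 MHz.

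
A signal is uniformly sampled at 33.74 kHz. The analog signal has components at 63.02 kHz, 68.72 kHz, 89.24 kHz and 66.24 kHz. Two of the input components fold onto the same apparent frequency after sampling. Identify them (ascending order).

66.24 kHz, 68.72 kHz

fs/2 = 16.87 kHz.
63.02 kHz mod fs = 29.28 kHz.
29.28 kHz > fs/2 = 16.87 kHz, folds to fs − 29.28 kHz = 4.46 kHz.
68.72 kHz mod fs = 1.24 kHz.
1.24 kHz ≤ fs/2 = 16.87 kHz, appears at 1.24 kHz.
89.24 kHz mod fs = 21.76 kHz.
21.76 kHz > fs/2 = 16.87 kHz, folds to fs − 21.76 kHz = 11.98 kHz.
66.24 kHz mod fs = 32.5 kHz.
32.5 kHz > fs/2 = 16.87 kHz, folds to fs − 32.5 kHz = 1.24 kHz.
66.24 kHz and 68.72 kHz both map to 1.24 kHz.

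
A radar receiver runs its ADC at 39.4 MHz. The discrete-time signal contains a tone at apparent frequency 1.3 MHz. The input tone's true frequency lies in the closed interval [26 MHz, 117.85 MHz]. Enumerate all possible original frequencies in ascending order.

Frequencies that alias to 1.3 MHz are k·fs ± 1.3 MHz for integer k ≥ 0.
k=0: 1.3 MHz.
k=1: 38.1 MHz, 40.7 MHz.
k=2: 77.5 MHz, 80.1 MHz.
k=3: 116.9 MHz, 119.5 MHz.
k=4: 156.3 MHz, 158.9 MHz.
Within [26 MHz, 117.85 MHz]: 38.1 MHz, 40.7 MHz, 77.5 MHz, 80.1 MHz, 116.9 MHz.

38.1 MHz, 40.7 MHz, 77.5 MHz, 80.1 MHz, 116.9 MHz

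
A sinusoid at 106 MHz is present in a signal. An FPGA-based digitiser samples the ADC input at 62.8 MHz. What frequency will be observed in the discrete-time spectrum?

106 MHz mod fs = 43.2 MHz.
43.2 MHz > fs/2 = 31.4 MHz, folds to fs − 43.2 MHz = 19.6 MHz.

19.6 MHz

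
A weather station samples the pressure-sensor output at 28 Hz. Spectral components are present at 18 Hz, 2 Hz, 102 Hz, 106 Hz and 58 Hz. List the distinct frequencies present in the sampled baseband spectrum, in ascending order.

2 Hz, 6 Hz, 10 Hz

fs/2 = 14 Hz.
18 Hz > fs/2 = 14 Hz, folds to fs − 18 Hz = 10 Hz.
2 Hz ≤ fs/2 = 14 Hz, passes unchanged.
102 Hz mod fs = 18 Hz.
18 Hz > fs/2 = 14 Hz, folds to fs − 18 Hz = 10 Hz.
106 Hz mod fs = 22 Hz.
22 Hz > fs/2 = 14 Hz, folds to fs − 22 Hz = 6 Hz.
58 Hz mod fs = 2 Hz.
2 Hz ≤ fs/2 = 14 Hz, appears at 2 Hz.
Distinct values: {2 Hz, 6 Hz, 10 Hz}.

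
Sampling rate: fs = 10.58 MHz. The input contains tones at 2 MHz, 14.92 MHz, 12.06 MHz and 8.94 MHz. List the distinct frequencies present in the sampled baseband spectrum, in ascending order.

1.48 MHz, 1.64 MHz, 2 MHz, 4.34 MHz

fs/2 = 5.29 MHz.
2 MHz ≤ fs/2 = 5.29 MHz, passes unchanged.
14.92 MHz mod fs = 4.34 MHz.
4.34 MHz ≤ fs/2 = 5.29 MHz, appears at 4.34 MHz.
12.06 MHz mod fs = 1.48 MHz.
1.48 MHz ≤ fs/2 = 5.29 MHz, appears at 1.48 MHz.
8.94 MHz > fs/2 = 5.29 MHz, folds to fs − 8.94 MHz = 1.64 MHz.
Distinct values: {1.48 MHz, 1.64 MHz, 2 MHz, 4.34 MHz}.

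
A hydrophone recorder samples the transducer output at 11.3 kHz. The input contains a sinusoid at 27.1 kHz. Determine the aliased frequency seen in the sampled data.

4.5 kHz

27.1 kHz mod fs = 4.5 kHz.
4.5 kHz ≤ fs/2 = 5.65 kHz, appears at 4.5 kHz.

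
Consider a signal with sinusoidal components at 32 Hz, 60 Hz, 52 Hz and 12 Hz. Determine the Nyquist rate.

Highest-frequency component: 60 Hz.
Nyquist rate = 2 × 60 Hz = 120 Hz.

120 Hz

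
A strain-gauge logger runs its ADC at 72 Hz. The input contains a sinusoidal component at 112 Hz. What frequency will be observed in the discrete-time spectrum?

112 Hz mod fs = 40 Hz.
40 Hz > fs/2 = 36 Hz, folds to fs − 40 Hz = 32 Hz.

32 Hz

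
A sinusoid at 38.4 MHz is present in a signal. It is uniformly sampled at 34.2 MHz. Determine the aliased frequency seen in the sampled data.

4.2 MHz

38.4 MHz mod fs = 4.2 MHz.
4.2 MHz ≤ fs/2 = 17.1 MHz, appears at 4.2 MHz.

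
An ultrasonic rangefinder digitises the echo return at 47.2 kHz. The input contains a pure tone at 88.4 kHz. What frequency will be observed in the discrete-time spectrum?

6 kHz

88.4 kHz mod fs = 41.2 kHz.
41.2 kHz > fs/2 = 23.6 kHz, folds to fs − 41.2 kHz = 6 kHz.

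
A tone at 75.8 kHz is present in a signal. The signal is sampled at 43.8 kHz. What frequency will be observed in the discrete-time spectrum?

11.8 kHz

75.8 kHz mod fs = 32 kHz.
32 kHz > fs/2 = 21.9 kHz, folds to fs − 32 kHz = 11.8 kHz.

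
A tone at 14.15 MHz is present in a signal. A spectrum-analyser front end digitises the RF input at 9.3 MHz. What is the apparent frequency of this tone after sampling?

4.45 MHz

14.15 MHz mod fs = 4.85 MHz.
4.85 MHz > fs/2 = 4.65 MHz, folds to fs − 4.85 MHz = 4.45 MHz.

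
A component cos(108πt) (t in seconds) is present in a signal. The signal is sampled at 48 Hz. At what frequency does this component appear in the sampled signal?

ω = 108π rad/s → f = ω/(2π) = 54 Hz.
54 Hz mod fs = 6 Hz.
6 Hz ≤ fs/2 = 24 Hz, appears at 6 Hz.

6 Hz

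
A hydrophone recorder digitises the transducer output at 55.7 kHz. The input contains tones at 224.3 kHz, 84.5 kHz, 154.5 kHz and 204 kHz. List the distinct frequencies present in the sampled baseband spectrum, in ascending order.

1.5 kHz, 12.6 kHz, 18.8 kHz, 26.9 kHz

fs/2 = 27.85 kHz.
224.3 kHz mod fs = 1.5 kHz.
1.5 kHz ≤ fs/2 = 27.85 kHz, appears at 1.5 kHz.
84.5 kHz mod fs = 28.8 kHz.
28.8 kHz > fs/2 = 27.85 kHz, folds to fs − 28.8 kHz = 26.9 kHz.
154.5 kHz mod fs = 43.1 kHz.
43.1 kHz > fs/2 = 27.85 kHz, folds to fs − 43.1 kHz = 12.6 kHz.
204 kHz mod fs = 36.9 kHz.
36.9 kHz > fs/2 = 27.85 kHz, folds to fs − 36.9 kHz = 18.8 kHz.
Distinct values: {1.5 kHz, 12.6 kHz, 18.8 kHz, 26.9 kHz}.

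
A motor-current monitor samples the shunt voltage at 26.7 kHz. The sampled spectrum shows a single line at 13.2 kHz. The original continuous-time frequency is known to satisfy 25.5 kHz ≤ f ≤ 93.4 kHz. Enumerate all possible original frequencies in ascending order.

39.9 kHz, 40.2 kHz, 66.6 kHz, 66.9 kHz, 93.3 kHz

Frequencies that alias to 13.2 kHz are k·fs ± 13.2 kHz for integer k ≥ 0.
k=0: 13.2 kHz.
k=1: 13.5 kHz, 39.9 kHz.
k=2: 40.2 kHz, 66.6 kHz.
k=3: 66.9 kHz, 93.3 kHz.
k=4: 93.6 kHz, 120 kHz.
Within [25.5 kHz, 93.4 kHz]: 39.9 kHz, 40.2 kHz, 66.6 kHz, 66.9 kHz, 93.3 kHz.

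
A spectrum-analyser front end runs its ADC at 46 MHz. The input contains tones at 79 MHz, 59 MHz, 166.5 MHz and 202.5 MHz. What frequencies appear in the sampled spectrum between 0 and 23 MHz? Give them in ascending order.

fs/2 = 23 MHz.
79 MHz mod fs = 33 MHz.
33 MHz > fs/2 = 23 MHz, folds to fs − 33 MHz = 13 MHz.
59 MHz mod fs = 13 MHz.
13 MHz ≤ fs/2 = 23 MHz, appears at 13 MHz.
166.5 MHz mod fs = 28.5 MHz.
28.5 MHz > fs/2 = 23 MHz, folds to fs − 28.5 MHz = 17.5 MHz.
202.5 MHz mod fs = 18.5 MHz.
18.5 MHz ≤ fs/2 = 23 MHz, appears at 18.5 MHz.
Distinct values: {13 MHz, 17.5 MHz, 18.5 MHz}.

13 MHz, 17.5 MHz, 18.5 MHz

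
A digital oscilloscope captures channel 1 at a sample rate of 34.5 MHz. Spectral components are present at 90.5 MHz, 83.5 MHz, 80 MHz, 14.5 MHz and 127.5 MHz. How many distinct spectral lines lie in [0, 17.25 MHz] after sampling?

fs/2 = 17.25 MHz.
90.5 MHz mod fs = 21.5 MHz.
21.5 MHz > fs/2 = 17.25 MHz, folds to fs − 21.5 MHz = 13 MHz.
83.5 MHz mod fs = 14.5 MHz.
14.5 MHz ≤ fs/2 = 17.25 MHz, appears at 14.5 MHz.
80 MHz mod fs = 11 MHz.
11 MHz ≤ fs/2 = 17.25 MHz, appears at 11 MHz.
14.5 MHz ≤ fs/2 = 17.25 MHz, passes unchanged.
127.5 MHz mod fs = 24 MHz.
24 MHz > fs/2 = 17.25 MHz, folds to fs − 24 MHz = 10.5 MHz.
Distinct values: {10.5 MHz, 11 MHz, 13 MHz, 14.5 MHz} → 4.

4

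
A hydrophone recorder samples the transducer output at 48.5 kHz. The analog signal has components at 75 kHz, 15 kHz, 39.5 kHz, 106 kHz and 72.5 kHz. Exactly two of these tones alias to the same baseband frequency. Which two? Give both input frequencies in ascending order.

fs/2 = 24.25 kHz.
75 kHz mod fs = 26.5 kHz.
26.5 kHz > fs/2 = 24.25 kHz, folds to fs − 26.5 kHz = 22 kHz.
15 kHz ≤ fs/2 = 24.25 kHz, passes unchanged.
39.5 kHz > fs/2 = 24.25 kHz, folds to fs − 39.5 kHz = 9 kHz.
106 kHz mod fs = 9 kHz.
9 kHz ≤ fs/2 = 24.25 kHz, appears at 9 kHz.
72.5 kHz mod fs = 24 kHz.
24 kHz ≤ fs/2 = 24.25 kHz, appears at 24 kHz.
39.5 kHz and 106 kHz both map to 9 kHz.

39.5 kHz, 106 kHz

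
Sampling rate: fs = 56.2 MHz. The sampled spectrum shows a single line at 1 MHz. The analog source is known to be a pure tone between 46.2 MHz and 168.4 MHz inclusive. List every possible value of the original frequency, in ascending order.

55.2 MHz, 57.2 MHz, 111.4 MHz, 113.4 MHz, 167.6 MHz

Frequencies that alias to 1 MHz are k·fs ± 1 MHz for integer k ≥ 0.
k=0: 1 MHz.
k=1: 55.2 MHz, 57.2 MHz.
k=2: 111.4 MHz, 113.4 MHz.
k=3: 167.6 MHz, 169.6 MHz.
k=4: 223.8 MHz, 225.8 MHz.
Within [46.2 MHz, 168.4 MHz]: 55.2 MHz, 57.2 MHz, 111.4 MHz, 113.4 MHz, 167.6 MHz.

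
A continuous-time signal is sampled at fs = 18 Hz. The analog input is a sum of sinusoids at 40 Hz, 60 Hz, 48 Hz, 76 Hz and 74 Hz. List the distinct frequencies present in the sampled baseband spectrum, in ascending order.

2 Hz, 4 Hz, 6 Hz

fs/2 = 9 Hz.
40 Hz mod fs = 4 Hz.
4 Hz ≤ fs/2 = 9 Hz, appears at 4 Hz.
60 Hz mod fs = 6 Hz.
6 Hz ≤ fs/2 = 9 Hz, appears at 6 Hz.
48 Hz mod fs = 12 Hz.
12 Hz > fs/2 = 9 Hz, folds to fs − 12 Hz = 6 Hz.
76 Hz mod fs = 4 Hz.
4 Hz ≤ fs/2 = 9 Hz, appears at 4 Hz.
74 Hz mod fs = 2 Hz.
2 Hz ≤ fs/2 = 9 Hz, appears at 2 Hz.
Distinct values: {2 Hz, 4 Hz, 6 Hz}.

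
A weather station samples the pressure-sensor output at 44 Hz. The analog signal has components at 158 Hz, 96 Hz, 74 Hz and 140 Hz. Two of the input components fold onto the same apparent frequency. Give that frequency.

8 Hz

fs/2 = 22 Hz.
158 Hz mod fs = 26 Hz.
26 Hz > fs/2 = 22 Hz, folds to fs − 26 Hz = 18 Hz.
96 Hz mod fs = 8 Hz.
8 Hz ≤ fs/2 = 22 Hz, appears at 8 Hz.
74 Hz mod fs = 30 Hz.
30 Hz > fs/2 = 22 Hz, folds to fs − 30 Hz = 14 Hz.
140 Hz mod fs = 8 Hz.
8 Hz ≤ fs/2 = 22 Hz, appears at 8 Hz.
96 Hz and 140 Hz both map to 8 Hz.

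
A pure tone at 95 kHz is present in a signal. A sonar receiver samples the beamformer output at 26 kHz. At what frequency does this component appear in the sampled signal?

95 kHz mod fs = 17 kHz.
17 kHz > fs/2 = 13 kHz, folds to fs − 17 kHz = 9 kHz.

9 kHz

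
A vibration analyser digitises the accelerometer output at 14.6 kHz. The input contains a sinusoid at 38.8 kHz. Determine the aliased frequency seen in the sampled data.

5 kHz

38.8 kHz mod fs = 9.6 kHz.
9.6 kHz > fs/2 = 7.3 kHz, folds to fs − 9.6 kHz = 5 kHz.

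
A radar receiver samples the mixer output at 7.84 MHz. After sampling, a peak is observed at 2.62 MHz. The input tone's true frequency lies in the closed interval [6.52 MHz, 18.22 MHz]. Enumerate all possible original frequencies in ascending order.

Frequencies that alias to 2.62 MHz are k·fs ± 2.62 MHz for integer k ≥ 0.
k=0: 2.62 MHz.
k=1: 5.22 MHz, 10.46 MHz.
k=2: 13.06 MHz, 18.3 MHz.
k=3: 20.9 MHz, 26.14 MHz.
Within [6.52 MHz, 18.22 MHz]: 10.46 MHz, 13.06 MHz.

10.46 MHz, 13.06 MHz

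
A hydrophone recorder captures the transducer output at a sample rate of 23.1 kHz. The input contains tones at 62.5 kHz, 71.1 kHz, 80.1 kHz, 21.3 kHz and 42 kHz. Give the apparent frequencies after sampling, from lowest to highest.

fs/2 = 11.55 kHz.
62.5 kHz mod fs = 16.3 kHz.
16.3 kHz > fs/2 = 11.55 kHz, folds to fs − 16.3 kHz = 6.8 kHz.
71.1 kHz mod fs = 1.8 kHz.
1.8 kHz ≤ fs/2 = 11.55 kHz, appears at 1.8 kHz.
80.1 kHz mod fs = 10.8 kHz.
10.8 kHz ≤ fs/2 = 11.55 kHz, appears at 10.8 kHz.
21.3 kHz > fs/2 = 11.55 kHz, folds to fs − 21.3 kHz = 1.8 kHz.
42 kHz mod fs = 18.9 kHz.
18.9 kHz > fs/2 = 11.55 kHz, folds to fs − 18.9 kHz = 4.2 kHz.
Distinct values: {1.8 kHz, 4.2 kHz, 6.8 kHz, 10.8 kHz}.

1.8 kHz, 4.2 kHz, 6.8 kHz, 10.8 kHz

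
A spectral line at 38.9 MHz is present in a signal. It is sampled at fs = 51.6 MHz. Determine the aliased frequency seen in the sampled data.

12.7 MHz

38.9 MHz > fs/2 = 25.8 MHz, folds to fs − 38.9 MHz = 12.7 MHz.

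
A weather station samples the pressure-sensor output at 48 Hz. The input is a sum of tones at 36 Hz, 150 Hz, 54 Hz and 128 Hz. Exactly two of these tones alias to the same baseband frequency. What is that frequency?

fs/2 = 24 Hz.
36 Hz > fs/2 = 24 Hz, folds to fs − 36 Hz = 12 Hz.
150 Hz mod fs = 6 Hz.
6 Hz ≤ fs/2 = 24 Hz, appears at 6 Hz.
54 Hz mod fs = 6 Hz.
6 Hz ≤ fs/2 = 24 Hz, appears at 6 Hz.
128 Hz mod fs = 32 Hz.
32 Hz > fs/2 = 24 Hz, folds to fs − 32 Hz = 16 Hz.
54 Hz and 150 Hz both map to 6 Hz.

6 Hz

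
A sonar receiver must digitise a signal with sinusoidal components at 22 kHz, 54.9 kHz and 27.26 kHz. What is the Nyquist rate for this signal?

109.8 kHz

Highest-frequency component: 54.9 kHz.
Nyquist rate = 2 × 54.9 kHz = 109.8 kHz.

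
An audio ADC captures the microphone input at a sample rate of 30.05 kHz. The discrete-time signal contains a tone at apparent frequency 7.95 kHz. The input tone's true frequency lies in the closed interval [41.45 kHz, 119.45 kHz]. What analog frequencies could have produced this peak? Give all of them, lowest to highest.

52.15 kHz, 68.05 kHz, 82.2 kHz, 98.1 kHz, 112.25 kHz

Frequencies that alias to 7.95 kHz are k·fs ± 7.95 kHz for integer k ≥ 0.
k=0: 7.95 kHz.
k=1: 22.1 kHz, 38 kHz.
k=2: 52.15 kHz, 68.05 kHz.
k=3: 82.2 kHz, 98.1 kHz.
k=4: 112.25 kHz, 128.15 kHz.
k=5: 142.3 kHz, 158.2 kHz.
Within [41.45 kHz, 119.45 kHz]: 52.15 kHz, 68.05 kHz, 82.2 kHz, 98.1 kHz, 112.25 kHz.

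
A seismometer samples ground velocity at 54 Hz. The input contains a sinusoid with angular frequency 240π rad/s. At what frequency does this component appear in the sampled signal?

12 Hz

ω = 240π rad/s → f = ω/(2π) = 120 Hz.
120 Hz mod fs = 12 Hz.
12 Hz ≤ fs/2 = 27 Hz, appears at 12 Hz.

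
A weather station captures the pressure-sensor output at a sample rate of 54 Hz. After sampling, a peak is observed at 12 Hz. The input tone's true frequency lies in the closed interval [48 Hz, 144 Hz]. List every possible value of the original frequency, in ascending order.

66 Hz, 96 Hz, 120 Hz

Frequencies that alias to 12 Hz are k·fs ± 12 Hz for integer k ≥ 0.
k=0: 12 Hz.
k=1: 42 Hz, 66 Hz.
k=2: 96 Hz, 120 Hz.
k=3: 150 Hz, 174 Hz.
Within [48 Hz, 144 Hz]: 66 Hz, 96 Hz, 120 Hz.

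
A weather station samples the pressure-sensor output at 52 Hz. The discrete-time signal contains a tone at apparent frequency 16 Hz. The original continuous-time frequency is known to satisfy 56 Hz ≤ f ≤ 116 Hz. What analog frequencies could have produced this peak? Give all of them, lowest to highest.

68 Hz, 88 Hz

Frequencies that alias to 16 Hz are k·fs ± 16 Hz for integer k ≥ 0.
k=0: 16 Hz.
k=1: 36 Hz, 68 Hz.
k=2: 88 Hz, 120 Hz.
k=3: 140 Hz, 172 Hz.
Within [56 Hz, 116 Hz]: 68 Hz, 88 Hz.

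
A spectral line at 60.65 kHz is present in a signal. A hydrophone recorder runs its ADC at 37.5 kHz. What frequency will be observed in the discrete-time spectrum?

14.35 kHz

60.65 kHz mod fs = 23.15 kHz.
23.15 kHz > fs/2 = 18.75 kHz, folds to fs − 23.15 kHz = 14.35 kHz.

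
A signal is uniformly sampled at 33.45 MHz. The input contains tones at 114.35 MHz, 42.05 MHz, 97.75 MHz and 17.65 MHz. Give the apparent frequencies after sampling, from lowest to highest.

fs/2 = 16.725 MHz.
114.35 MHz mod fs = 14 MHz.
14 MHz ≤ fs/2 = 16.725 MHz, appears at 14 MHz.
42.05 MHz mod fs = 8.6 MHz.
8.6 MHz ≤ fs/2 = 16.725 MHz, appears at 8.6 MHz.
97.75 MHz mod fs = 30.85 MHz.
30.85 MHz > fs/2 = 16.725 MHz, folds to fs − 30.85 MHz = 2.6 MHz.
17.65 MHz > fs/2 = 16.725 MHz, folds to fs − 17.65 MHz = 15.8 MHz.
Distinct values: {2.6 MHz, 8.6 MHz, 14 MHz, 15.8 MHz}.

2.6 MHz, 8.6 MHz, 14 MHz, 15.8 MHz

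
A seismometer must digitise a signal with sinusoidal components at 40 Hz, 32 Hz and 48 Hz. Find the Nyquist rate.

Highest-frequency component: 48 Hz.
Nyquist rate = 2 × 48 Hz = 96 Hz.

96 Hz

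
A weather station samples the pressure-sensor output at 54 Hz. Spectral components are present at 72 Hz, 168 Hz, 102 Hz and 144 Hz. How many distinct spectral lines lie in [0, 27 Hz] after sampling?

fs/2 = 27 Hz.
72 Hz mod fs = 18 Hz.
18 Hz ≤ fs/2 = 27 Hz, appears at 18 Hz.
168 Hz mod fs = 6 Hz.
6 Hz ≤ fs/2 = 27 Hz, appears at 6 Hz.
102 Hz mod fs = 48 Hz.
48 Hz > fs/2 = 27 Hz, folds to fs − 48 Hz = 6 Hz.
144 Hz mod fs = 36 Hz.
36 Hz > fs/2 = 27 Hz, folds to fs − 36 Hz = 18 Hz.
Distinct values: {6 Hz, 18 Hz} → 2.

2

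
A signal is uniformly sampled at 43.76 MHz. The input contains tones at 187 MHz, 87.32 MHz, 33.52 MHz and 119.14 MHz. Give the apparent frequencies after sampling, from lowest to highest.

0.2 MHz, 10.24 MHz, 11.96 MHz, 12.14 MHz

fs/2 = 21.88 MHz.
187 MHz mod fs = 11.96 MHz.
11.96 MHz ≤ fs/2 = 21.88 MHz, appears at 11.96 MHz.
87.32 MHz mod fs = 43.56 MHz.
43.56 MHz > fs/2 = 21.88 MHz, folds to fs − 43.56 MHz = 0.2 MHz.
33.52 MHz > fs/2 = 21.88 MHz, folds to fs − 33.52 MHz = 10.24 MHz.
119.14 MHz mod fs = 31.62 MHz.
31.62 MHz > fs/2 = 21.88 MHz, folds to fs − 31.62 MHz = 12.14 MHz.
Distinct values: {0.2 MHz, 10.24 MHz, 11.96 MHz, 12.14 MHz}.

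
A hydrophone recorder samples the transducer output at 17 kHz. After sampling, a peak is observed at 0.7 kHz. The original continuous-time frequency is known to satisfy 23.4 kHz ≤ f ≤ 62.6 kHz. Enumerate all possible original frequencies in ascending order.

Frequencies that alias to 0.7 kHz are k·fs ± 0.7 kHz for integer k ≥ 0.
k=0: 0.7 kHz.
k=1: 16.3 kHz, 17.7 kHz.
k=2: 33.3 kHz, 34.7 kHz.
k=3: 50.3 kHz, 51.7 kHz.
k=4: 67.3 kHz, 68.7 kHz.
Within [23.4 kHz, 62.6 kHz]: 33.3 kHz, 34.7 kHz, 50.3 kHz, 51.7 kHz.

33.3 kHz, 34.7 kHz, 50.3 kHz, 51.7 kHz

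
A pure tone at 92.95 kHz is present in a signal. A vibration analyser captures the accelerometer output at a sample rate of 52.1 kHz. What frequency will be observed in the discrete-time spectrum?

92.95 kHz mod fs = 40.85 kHz.
40.85 kHz > fs/2 = 26.05 kHz, folds to fs − 40.85 kHz = 11.25 kHz.

11.25 kHz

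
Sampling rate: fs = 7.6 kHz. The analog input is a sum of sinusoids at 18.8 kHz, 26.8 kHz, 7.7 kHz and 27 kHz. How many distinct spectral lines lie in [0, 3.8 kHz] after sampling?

fs/2 = 3.8 kHz.
18.8 kHz mod fs = 3.6 kHz.
3.6 kHz ≤ fs/2 = 3.8 kHz, appears at 3.6 kHz.
26.8 kHz mod fs = 4 kHz.
4 kHz > fs/2 = 3.8 kHz, folds to fs − 4 kHz = 3.6 kHz.
7.7 kHz mod fs = 0.1 kHz.
0.1 kHz ≤ fs/2 = 3.8 kHz, appears at 0.1 kHz.
27 kHz mod fs = 4.2 kHz.
4.2 kHz > fs/2 = 3.8 kHz, folds to fs − 4.2 kHz = 3.4 kHz.
Distinct values: {0.1 kHz, 3.4 kHz, 3.6 kHz} → 3.

3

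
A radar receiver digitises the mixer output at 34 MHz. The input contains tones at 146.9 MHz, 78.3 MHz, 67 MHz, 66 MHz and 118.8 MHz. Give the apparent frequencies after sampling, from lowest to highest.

fs/2 = 17 MHz.
146.9 MHz mod fs = 10.9 MHz.
10.9 MHz ≤ fs/2 = 17 MHz, appears at 10.9 MHz.
78.3 MHz mod fs = 10.3 MHz.
10.3 MHz ≤ fs/2 = 17 MHz, appears at 10.3 MHz.
67 MHz mod fs = 33 MHz.
33 MHz > fs/2 = 17 MHz, folds to fs − 33 MHz = 1 MHz.
66 MHz mod fs = 32 MHz.
32 MHz > fs/2 = 17 MHz, folds to fs − 32 MHz = 2 MHz.
118.8 MHz mod fs = 16.8 MHz.
16.8 MHz ≤ fs/2 = 17 MHz, appears at 16.8 MHz.
Distinct values: {1 MHz, 2 MHz, 10.3 MHz, 10.9 MHz, 16.8 MHz}.

1 MHz, 2 MHz, 10.3 MHz, 10.9 MHz, 16.8 MHz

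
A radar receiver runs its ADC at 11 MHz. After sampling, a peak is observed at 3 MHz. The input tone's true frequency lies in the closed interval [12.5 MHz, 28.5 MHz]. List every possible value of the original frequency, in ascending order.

14 MHz, 19 MHz, 25 MHz

Frequencies that alias to 3 MHz are k·fs ± 3 MHz for integer k ≥ 0.
k=0: 3 MHz.
k=1: 8 MHz, 14 MHz.
k=2: 19 MHz, 25 MHz.
k=3: 30 MHz, 36 MHz.
Within [12.5 MHz, 28.5 MHz]: 14 MHz, 19 MHz, 25 MHz.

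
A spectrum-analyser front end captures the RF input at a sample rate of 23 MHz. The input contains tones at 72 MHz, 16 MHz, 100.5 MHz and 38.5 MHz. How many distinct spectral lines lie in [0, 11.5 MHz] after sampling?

fs/2 = 11.5 MHz.
72 MHz mod fs = 3 MHz.
3 MHz ≤ fs/2 = 11.5 MHz, appears at 3 MHz.
16 MHz > fs/2 = 11.5 MHz, folds to fs − 16 MHz = 7 MHz.
100.5 MHz mod fs = 8.5 MHz.
8.5 MHz ≤ fs/2 = 11.5 MHz, appears at 8.5 MHz.
38.5 MHz mod fs = 15.5 MHz.
15.5 MHz > fs/2 = 11.5 MHz, folds to fs − 15.5 MHz = 7.5 MHz.
Distinct values: {3 MHz, 7 MHz, 7.5 MHz, 8.5 MHz} → 4.

4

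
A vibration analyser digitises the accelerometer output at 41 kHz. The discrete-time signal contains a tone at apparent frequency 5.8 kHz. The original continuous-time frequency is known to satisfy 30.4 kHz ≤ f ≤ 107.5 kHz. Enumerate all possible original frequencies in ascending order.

Frequencies that alias to 5.8 kHz are k·fs ± 5.8 kHz for integer k ≥ 0.
k=0: 5.8 kHz.
k=1: 35.2 kHz, 46.8 kHz.
k=2: 76.2 kHz, 87.8 kHz.
k=3: 117.2 kHz, 128.8 kHz.
Within [30.4 kHz, 107.5 kHz]: 35.2 kHz, 46.8 kHz, 76.2 kHz, 87.8 kHz.

35.2 kHz, 46.8 kHz, 76.2 kHz, 87.8 kHz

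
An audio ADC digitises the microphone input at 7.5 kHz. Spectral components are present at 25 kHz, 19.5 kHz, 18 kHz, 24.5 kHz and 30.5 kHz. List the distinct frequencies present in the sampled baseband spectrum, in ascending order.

fs/2 = 3.75 kHz.
25 kHz mod fs = 2.5 kHz.
2.5 kHz ≤ fs/2 = 3.75 kHz, appears at 2.5 kHz.
19.5 kHz mod fs = 4.5 kHz.
4.5 kHz > fs/2 = 3.75 kHz, folds to fs − 4.5 kHz = 3 kHz.
18 kHz mod fs = 3 kHz.
3 kHz ≤ fs/2 = 3.75 kHz, appears at 3 kHz.
24.5 kHz mod fs = 2 kHz.
2 kHz ≤ fs/2 = 3.75 kHz, appears at 2 kHz.
30.5 kHz mod fs = 0.5 kHz.
0.5 kHz ≤ fs/2 = 3.75 kHz, appears at 0.5 kHz.
Distinct values: {0.5 kHz, 2 kHz, 2.5 kHz, 3 kHz}.

0.5 kHz, 2 kHz, 2.5 kHz, 3 kHz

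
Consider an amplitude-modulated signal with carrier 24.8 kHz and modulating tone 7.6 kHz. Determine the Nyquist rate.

64.8 kHz

AM sidebands sit at fc ± fm = 17.2 kHz and 32.4 kHz.
Highest-frequency component: 32.4 kHz.
Nyquist rate = 2 × 32.4 kHz = 64.8 kHz.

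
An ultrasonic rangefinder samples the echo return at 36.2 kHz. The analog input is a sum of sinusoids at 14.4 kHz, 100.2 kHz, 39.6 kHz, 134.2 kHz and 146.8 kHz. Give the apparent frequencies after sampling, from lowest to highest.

2 kHz, 3.4 kHz, 8.4 kHz, 10.6 kHz, 14.4 kHz

fs/2 = 18.1 kHz.
14.4 kHz ≤ fs/2 = 18.1 kHz, passes unchanged.
100.2 kHz mod fs = 27.8 kHz.
27.8 kHz > fs/2 = 18.1 kHz, folds to fs − 27.8 kHz = 8.4 kHz.
39.6 kHz mod fs = 3.4 kHz.
3.4 kHz ≤ fs/2 = 18.1 kHz, appears at 3.4 kHz.
134.2 kHz mod fs = 25.6 kHz.
25.6 kHz > fs/2 = 18.1 kHz, folds to fs − 25.6 kHz = 10.6 kHz.
146.8 kHz mod fs = 2 kHz.
2 kHz ≤ fs/2 = 18.1 kHz, appears at 2 kHz.
Distinct values: {2 kHz, 3.4 kHz, 8.4 kHz, 10.6 kHz, 14.4 kHz}.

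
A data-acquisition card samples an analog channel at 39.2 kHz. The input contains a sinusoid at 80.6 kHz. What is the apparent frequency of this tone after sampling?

80.6 kHz mod fs = 2.2 kHz.
2.2 kHz ≤ fs/2 = 19.6 kHz, appears at 2.2 kHz.

2.2 kHz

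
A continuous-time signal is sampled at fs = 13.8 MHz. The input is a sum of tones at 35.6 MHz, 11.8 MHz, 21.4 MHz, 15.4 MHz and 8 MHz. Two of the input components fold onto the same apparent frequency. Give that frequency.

5.8 MHz

fs/2 = 6.9 MHz.
35.6 MHz mod fs = 8 MHz.
8 MHz > fs/2 = 6.9 MHz, folds to fs − 8 MHz = 5.8 MHz.
11.8 MHz > fs/2 = 6.9 MHz, folds to fs − 11.8 MHz = 2 MHz.
21.4 MHz mod fs = 7.6 MHz.
7.6 MHz > fs/2 = 6.9 MHz, folds to fs − 7.6 MHz = 6.2 MHz.
15.4 MHz mod fs = 1.6 MHz.
1.6 MHz ≤ fs/2 = 6.9 MHz, appears at 1.6 MHz.
8 MHz > fs/2 = 6.9 MHz, folds to fs − 8 MHz = 5.8 MHz.
8 MHz and 35.6 MHz both map to 5.8 MHz.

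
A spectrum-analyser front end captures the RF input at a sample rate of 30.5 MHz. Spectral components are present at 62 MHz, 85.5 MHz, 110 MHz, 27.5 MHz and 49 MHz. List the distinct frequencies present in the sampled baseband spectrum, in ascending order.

1 MHz, 3 MHz, 6 MHz, 12 MHz

fs/2 = 15.25 MHz.
62 MHz mod fs = 1 MHz.
1 MHz ≤ fs/2 = 15.25 MHz, appears at 1 MHz.
85.5 MHz mod fs = 24.5 MHz.
24.5 MHz > fs/2 = 15.25 MHz, folds to fs − 24.5 MHz = 6 MHz.
110 MHz mod fs = 18.5 MHz.
18.5 MHz > fs/2 = 15.25 MHz, folds to fs − 18.5 MHz = 12 MHz.
27.5 MHz > fs/2 = 15.25 MHz, folds to fs − 27.5 MHz = 3 MHz.
49 MHz mod fs = 18.5 MHz.
18.5 MHz > fs/2 = 15.25 MHz, folds to fs − 18.5 MHz = 12 MHz.
Distinct values: {1 MHz, 3 MHz, 6 MHz, 12 MHz}.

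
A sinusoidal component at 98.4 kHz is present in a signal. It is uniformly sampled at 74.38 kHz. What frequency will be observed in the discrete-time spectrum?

98.4 kHz mod fs = 24.02 kHz.
24.02 kHz ≤ fs/2 = 37.19 kHz, appears at 24.02 kHz.

24.02 kHz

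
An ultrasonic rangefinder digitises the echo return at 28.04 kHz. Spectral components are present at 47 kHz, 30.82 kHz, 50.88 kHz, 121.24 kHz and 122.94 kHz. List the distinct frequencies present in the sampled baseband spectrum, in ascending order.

2.78 kHz, 5.2 kHz, 9.08 kHz, 10.78 kHz

fs/2 = 14.02 kHz.
47 kHz mod fs = 18.96 kHz.
18.96 kHz > fs/2 = 14.02 kHz, folds to fs − 18.96 kHz = 9.08 kHz.
30.82 kHz mod fs = 2.78 kHz.
2.78 kHz ≤ fs/2 = 14.02 kHz, appears at 2.78 kHz.
50.88 kHz mod fs = 22.84 kHz.
22.84 kHz > fs/2 = 14.02 kHz, folds to fs − 22.84 kHz = 5.2 kHz.
121.24 kHz mod fs = 9.08 kHz.
9.08 kHz ≤ fs/2 = 14.02 kHz, appears at 9.08 kHz.
122.94 kHz mod fs = 10.78 kHz.
10.78 kHz ≤ fs/2 = 14.02 kHz, appears at 10.78 kHz.
Distinct values: {2.78 kHz, 5.2 kHz, 9.08 kHz, 10.78 kHz}.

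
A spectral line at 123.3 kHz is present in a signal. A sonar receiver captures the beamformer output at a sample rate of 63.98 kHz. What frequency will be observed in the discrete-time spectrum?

4.66 kHz

123.3 kHz mod fs = 59.32 kHz.
59.32 kHz > fs/2 = 31.99 kHz, folds to fs − 59.32 kHz = 4.66 kHz.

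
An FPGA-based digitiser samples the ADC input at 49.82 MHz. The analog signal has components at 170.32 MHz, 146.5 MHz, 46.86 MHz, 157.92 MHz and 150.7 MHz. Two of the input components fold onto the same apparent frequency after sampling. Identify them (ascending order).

fs/2 = 24.91 MHz.
170.32 MHz mod fs = 20.86 MHz.
20.86 MHz ≤ fs/2 = 24.91 MHz, appears at 20.86 MHz.
146.5 MHz mod fs = 46.86 MHz.
46.86 MHz > fs/2 = 24.91 MHz, folds to fs − 46.86 MHz = 2.96 MHz.
46.86 MHz > fs/2 = 24.91 MHz, folds to fs − 46.86 MHz = 2.96 MHz.
157.92 MHz mod fs = 8.46 MHz.
8.46 MHz ≤ fs/2 = 24.91 MHz, appears at 8.46 MHz.
150.7 MHz mod fs = 1.24 MHz.
1.24 MHz ≤ fs/2 = 24.91 MHz, appears at 1.24 MHz.
46.86 MHz and 146.5 MHz both map to 2.96 MHz.

46.86 MHz, 146.5 MHz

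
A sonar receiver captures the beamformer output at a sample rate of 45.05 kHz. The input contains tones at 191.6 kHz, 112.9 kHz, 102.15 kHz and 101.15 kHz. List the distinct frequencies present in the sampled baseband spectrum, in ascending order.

fs/2 = 22.525 kHz.
191.6 kHz mod fs = 11.4 kHz.
11.4 kHz ≤ fs/2 = 22.525 kHz, appears at 11.4 kHz.
112.9 kHz mod fs = 22.8 kHz.
22.8 kHz > fs/2 = 22.525 kHz, folds to fs − 22.8 kHz = 22.25 kHz.
102.15 kHz mod fs = 12.05 kHz.
12.05 kHz ≤ fs/2 = 22.525 kHz, appears at 12.05 kHz.
101.15 kHz mod fs = 11.05 kHz.
11.05 kHz ≤ fs/2 = 22.525 kHz, appears at 11.05 kHz.
Distinct values: {11.05 kHz, 11.4 kHz, 12.05 kHz, 22.25 kHz}.

11.05 kHz, 11.4 kHz, 12.05 kHz, 22.25 kHz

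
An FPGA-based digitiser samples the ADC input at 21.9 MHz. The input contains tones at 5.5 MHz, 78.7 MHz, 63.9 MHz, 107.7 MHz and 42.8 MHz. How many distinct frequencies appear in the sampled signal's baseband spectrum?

fs/2 = 10.95 MHz.
5.5 MHz ≤ fs/2 = 10.95 MHz, passes unchanged.
78.7 MHz mod fs = 13 MHz.
13 MHz > fs/2 = 10.95 MHz, folds to fs − 13 MHz = 8.9 MHz.
63.9 MHz mod fs = 20.1 MHz.
20.1 MHz > fs/2 = 10.95 MHz, folds to fs − 20.1 MHz = 1.8 MHz.
107.7 MHz mod fs = 20.1 MHz.
20.1 MHz > fs/2 = 10.95 MHz, folds to fs − 20.1 MHz = 1.8 MHz.
42.8 MHz mod fs = 20.9 MHz.
20.9 MHz > fs/2 = 10.95 MHz, folds to fs − 20.9 MHz = 1 MHz.
Distinct values: {1 MHz, 1.8 MHz, 5.5 MHz, 8.9 MHz} → 4.

4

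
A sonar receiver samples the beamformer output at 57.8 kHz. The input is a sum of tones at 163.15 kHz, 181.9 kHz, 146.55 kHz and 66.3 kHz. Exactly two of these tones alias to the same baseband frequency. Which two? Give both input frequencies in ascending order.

66.3 kHz, 181.9 kHz

fs/2 = 28.9 kHz.
163.15 kHz mod fs = 47.55 kHz.
47.55 kHz > fs/2 = 28.9 kHz, folds to fs − 47.55 kHz = 10.25 kHz.
181.9 kHz mod fs = 8.5 kHz.
8.5 kHz ≤ fs/2 = 28.9 kHz, appears at 8.5 kHz.
146.55 kHz mod fs = 30.95 kHz.
30.95 kHz > fs/2 = 28.9 kHz, folds to fs − 30.95 kHz = 26.85 kHz.
66.3 kHz mod fs = 8.5 kHz.
8.5 kHz ≤ fs/2 = 28.9 kHz, appears at 8.5 kHz.
66.3 kHz and 181.9 kHz both map to 8.5 kHz.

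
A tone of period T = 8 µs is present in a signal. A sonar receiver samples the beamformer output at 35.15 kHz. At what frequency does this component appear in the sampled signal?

15.6 kHz

T = 8 µs → f = 1/T = 125 kHz.
125 kHz mod fs = 19.55 kHz.
19.55 kHz > fs/2 = 17.575 kHz, folds to fs − 19.55 kHz = 15.6 kHz.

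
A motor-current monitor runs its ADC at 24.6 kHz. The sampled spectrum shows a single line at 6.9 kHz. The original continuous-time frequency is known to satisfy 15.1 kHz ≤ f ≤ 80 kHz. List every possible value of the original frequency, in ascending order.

17.7 kHz, 31.5 kHz, 42.3 kHz, 56.1 kHz, 66.9 kHz

Frequencies that alias to 6.9 kHz are k·fs ± 6.9 kHz for integer k ≥ 0.
k=0: 6.9 kHz.
k=1: 17.7 kHz, 31.5 kHz.
k=2: 42.3 kHz, 56.1 kHz.
k=3: 66.9 kHz, 80.7 kHz.
k=4: 91.5 kHz, 105.3 kHz.
Within [15.1 kHz, 80 kHz]: 17.7 kHz, 31.5 kHz, 42.3 kHz, 56.1 kHz, 66.9 kHz.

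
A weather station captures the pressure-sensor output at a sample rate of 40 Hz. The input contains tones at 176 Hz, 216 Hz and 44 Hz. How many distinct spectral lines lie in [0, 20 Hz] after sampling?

2

fs/2 = 20 Hz.
176 Hz mod fs = 16 Hz.
16 Hz ≤ fs/2 = 20 Hz, appears at 16 Hz.
216 Hz mod fs = 16 Hz.
16 Hz ≤ fs/2 = 20 Hz, appears at 16 Hz.
44 Hz mod fs = 4 Hz.
4 Hz ≤ fs/2 = 20 Hz, appears at 4 Hz.
Distinct values: {4 Hz, 16 Hz} → 2.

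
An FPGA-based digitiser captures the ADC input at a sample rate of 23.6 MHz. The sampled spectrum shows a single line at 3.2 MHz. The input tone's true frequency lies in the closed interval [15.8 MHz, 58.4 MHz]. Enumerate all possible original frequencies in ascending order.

20.4 MHz, 26.8 MHz, 44 MHz, 50.4 MHz

Frequencies that alias to 3.2 MHz are k·fs ± 3.2 MHz for integer k ≥ 0.
k=0: 3.2 MHz.
k=1: 20.4 MHz, 26.8 MHz.
k=2: 44 MHz, 50.4 MHz.
k=3: 67.6 MHz, 74 MHz.
Within [15.8 MHz, 58.4 MHz]: 20.4 MHz, 26.8 MHz, 44 MHz, 50.4 MHz.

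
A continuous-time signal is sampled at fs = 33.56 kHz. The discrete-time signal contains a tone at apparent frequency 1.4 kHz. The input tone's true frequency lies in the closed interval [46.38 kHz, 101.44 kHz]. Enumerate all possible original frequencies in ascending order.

Frequencies that alias to 1.4 kHz are k·fs ± 1.4 kHz for integer k ≥ 0.
k=0: 1.4 kHz.
k=1: 32.16 kHz, 34.96 kHz.
k=2: 65.72 kHz, 68.52 kHz.
k=3: 99.28 kHz, 102.08 kHz.
k=4: 132.84 kHz, 135.64 kHz.
Within [46.38 kHz, 101.44 kHz]: 65.72 kHz, 68.52 kHz, 99.28 kHz.

65.72 kHz, 68.52 kHz, 99.28 kHz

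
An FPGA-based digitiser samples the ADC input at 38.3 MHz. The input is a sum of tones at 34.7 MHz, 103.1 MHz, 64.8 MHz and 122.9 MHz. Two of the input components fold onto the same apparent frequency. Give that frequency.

11.8 MHz

fs/2 = 19.15 MHz.
34.7 MHz > fs/2 = 19.15 MHz, folds to fs − 34.7 MHz = 3.6 MHz.
103.1 MHz mod fs = 26.5 MHz.
26.5 MHz > fs/2 = 19.15 MHz, folds to fs − 26.5 MHz = 11.8 MHz.
64.8 MHz mod fs = 26.5 MHz.
26.5 MHz > fs/2 = 19.15 MHz, folds to fs − 26.5 MHz = 11.8 MHz.
122.9 MHz mod fs = 8 MHz.
8 MHz ≤ fs/2 = 19.15 MHz, appears at 8 MHz.
64.8 MHz and 103.1 MHz both map to 11.8 MHz.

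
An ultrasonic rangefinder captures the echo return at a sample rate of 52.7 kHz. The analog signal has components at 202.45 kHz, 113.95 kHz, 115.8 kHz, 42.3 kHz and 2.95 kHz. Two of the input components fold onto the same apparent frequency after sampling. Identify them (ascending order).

fs/2 = 26.35 kHz.
202.45 kHz mod fs = 44.35 kHz.
44.35 kHz > fs/2 = 26.35 kHz, folds to fs − 44.35 kHz = 8.35 kHz.
113.95 kHz mod fs = 8.55 kHz.
8.55 kHz ≤ fs/2 = 26.35 kHz, appears at 8.55 kHz.
115.8 kHz mod fs = 10.4 kHz.
10.4 kHz ≤ fs/2 = 26.35 kHz, appears at 10.4 kHz.
42.3 kHz > fs/2 = 26.35 kHz, folds to fs − 42.3 kHz = 10.4 kHz.
2.95 kHz ≤ fs/2 = 26.35 kHz, passes unchanged.
42.3 kHz and 115.8 kHz both map to 10.4 kHz.

42.3 kHz, 115.8 kHz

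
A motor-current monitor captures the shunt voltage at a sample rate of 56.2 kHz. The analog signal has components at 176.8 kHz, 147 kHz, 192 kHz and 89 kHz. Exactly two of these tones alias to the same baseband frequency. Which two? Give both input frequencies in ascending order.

fs/2 = 28.1 kHz.
176.8 kHz mod fs = 8.2 kHz.
8.2 kHz ≤ fs/2 = 28.1 kHz, appears at 8.2 kHz.
147 kHz mod fs = 34.6 kHz.
34.6 kHz > fs/2 = 28.1 kHz, folds to fs − 34.6 kHz = 21.6 kHz.
192 kHz mod fs = 23.4 kHz.
23.4 kHz ≤ fs/2 = 28.1 kHz, appears at 23.4 kHz.
89 kHz mod fs = 32.8 kHz.
32.8 kHz > fs/2 = 28.1 kHz, folds to fs − 32.8 kHz = 23.4 kHz.
89 kHz and 192 kHz both map to 23.4 kHz.

89 kHz, 192 kHz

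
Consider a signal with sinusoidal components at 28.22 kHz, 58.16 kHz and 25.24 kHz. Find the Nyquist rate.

Highest-frequency component: 58.16 kHz.
Nyquist rate = 2 × 58.16 kHz = 116.32 kHz.

116.32 kHz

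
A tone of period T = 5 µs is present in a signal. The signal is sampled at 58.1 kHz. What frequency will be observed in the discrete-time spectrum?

25.7 kHz

T = 5 µs → f = 1/T = 200 kHz.
200 kHz mod fs = 25.7 kHz.
25.7 kHz ≤ fs/2 = 29.05 kHz, appears at 25.7 kHz.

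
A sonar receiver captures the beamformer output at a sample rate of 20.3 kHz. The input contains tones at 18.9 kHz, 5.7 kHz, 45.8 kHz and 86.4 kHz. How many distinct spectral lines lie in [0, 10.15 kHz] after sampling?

3

fs/2 = 10.15 kHz.
18.9 kHz > fs/2 = 10.15 kHz, folds to fs − 18.9 kHz = 1.4 kHz.
5.7 kHz ≤ fs/2 = 10.15 kHz, passes unchanged.
45.8 kHz mod fs = 5.2 kHz.
5.2 kHz ≤ fs/2 = 10.15 kHz, appears at 5.2 kHz.
86.4 kHz mod fs = 5.2 kHz.
5.2 kHz ≤ fs/2 = 10.15 kHz, appears at 5.2 kHz.
Distinct values: {1.4 kHz, 5.2 kHz, 5.7 kHz} → 3.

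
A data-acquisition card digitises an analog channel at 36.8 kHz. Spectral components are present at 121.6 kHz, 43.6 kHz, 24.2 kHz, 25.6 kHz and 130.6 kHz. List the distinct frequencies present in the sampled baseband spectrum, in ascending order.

6.8 kHz, 11.2 kHz, 12.6 kHz, 16.6 kHz

fs/2 = 18.4 kHz.
121.6 kHz mod fs = 11.2 kHz.
11.2 kHz ≤ fs/2 = 18.4 kHz, appears at 11.2 kHz.
43.6 kHz mod fs = 6.8 kHz.
6.8 kHz ≤ fs/2 = 18.4 kHz, appears at 6.8 kHz.
24.2 kHz > fs/2 = 18.4 kHz, folds to fs − 24.2 kHz = 12.6 kHz.
25.6 kHz > fs/2 = 18.4 kHz, folds to fs − 25.6 kHz = 11.2 kHz.
130.6 kHz mod fs = 20.2 kHz.
20.2 kHz > fs/2 = 18.4 kHz, folds to fs − 20.2 kHz = 16.6 kHz.
Distinct values: {6.8 kHz, 11.2 kHz, 12.6 kHz, 16.6 kHz}.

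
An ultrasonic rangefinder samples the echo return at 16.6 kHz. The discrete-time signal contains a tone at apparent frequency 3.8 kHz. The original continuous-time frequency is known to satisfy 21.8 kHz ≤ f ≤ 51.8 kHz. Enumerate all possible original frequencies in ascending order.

Frequencies that alias to 3.8 kHz are k·fs ± 3.8 kHz for integer k ≥ 0.
k=0: 3.8 kHz.
k=1: 12.8 kHz, 20.4 kHz.
k=2: 29.4 kHz, 37 kHz.
k=3: 46 kHz, 53.6 kHz.
k=4: 62.6 kHz, 70.2 kHz.
Within [21.8 kHz, 51.8 kHz]: 29.4 kHz, 37 kHz, 46 kHz.

29.4 kHz, 37 kHz, 46 kHz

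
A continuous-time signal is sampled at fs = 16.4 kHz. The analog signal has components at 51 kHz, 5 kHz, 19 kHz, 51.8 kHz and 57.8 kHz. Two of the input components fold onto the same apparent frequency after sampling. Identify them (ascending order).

fs/2 = 8.2 kHz.
51 kHz mod fs = 1.8 kHz.
1.8 kHz ≤ fs/2 = 8.2 kHz, appears at 1.8 kHz.
5 kHz ≤ fs/2 = 8.2 kHz, passes unchanged.
19 kHz mod fs = 2.6 kHz.
2.6 kHz ≤ fs/2 = 8.2 kHz, appears at 2.6 kHz.
51.8 kHz mod fs = 2.6 kHz.
2.6 kHz ≤ fs/2 = 8.2 kHz, appears at 2.6 kHz.
57.8 kHz mod fs = 8.6 kHz.
8.6 kHz > fs/2 = 8.2 kHz, folds to fs − 8.6 kHz = 7.8 kHz.
19 kHz and 51.8 kHz both map to 2.6 kHz.

19 kHz, 51.8 kHz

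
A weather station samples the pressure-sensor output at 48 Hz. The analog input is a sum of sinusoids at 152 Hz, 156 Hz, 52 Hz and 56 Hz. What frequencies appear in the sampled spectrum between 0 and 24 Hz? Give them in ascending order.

fs/2 = 24 Hz.
152 Hz mod fs = 8 Hz.
8 Hz ≤ fs/2 = 24 Hz, appears at 8 Hz.
156 Hz mod fs = 12 Hz.
12 Hz ≤ fs/2 = 24 Hz, appears at 12 Hz.
52 Hz mod fs = 4 Hz.
4 Hz ≤ fs/2 = 24 Hz, appears at 4 Hz.
56 Hz mod fs = 8 Hz.
8 Hz ≤ fs/2 = 24 Hz, appears at 8 Hz.
Distinct values: {4 Hz, 8 Hz, 12 Hz}.

4 Hz, 8 Hz, 12 Hz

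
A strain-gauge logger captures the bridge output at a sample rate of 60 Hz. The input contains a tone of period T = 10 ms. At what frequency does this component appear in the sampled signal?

T = 10 ms → f = 1/T = 100 Hz.
100 Hz mod fs = 40 Hz.
40 Hz > fs/2 = 30 Hz, folds to fs − 40 Hz = 20 Hz.

20 Hz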